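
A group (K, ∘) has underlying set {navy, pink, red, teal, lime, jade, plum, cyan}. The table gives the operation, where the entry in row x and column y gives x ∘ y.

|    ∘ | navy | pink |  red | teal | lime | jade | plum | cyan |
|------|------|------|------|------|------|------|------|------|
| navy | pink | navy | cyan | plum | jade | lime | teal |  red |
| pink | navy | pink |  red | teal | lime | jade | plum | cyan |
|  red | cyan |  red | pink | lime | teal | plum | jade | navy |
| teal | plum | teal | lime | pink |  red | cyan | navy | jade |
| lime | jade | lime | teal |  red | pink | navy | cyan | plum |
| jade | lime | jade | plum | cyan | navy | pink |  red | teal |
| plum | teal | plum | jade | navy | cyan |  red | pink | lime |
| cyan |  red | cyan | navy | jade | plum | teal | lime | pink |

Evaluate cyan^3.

cyan^1 = cyan
cyan^2 = cyan ∘ cyan = pink
cyan^3 = pink ∘ cyan = cyan

cyan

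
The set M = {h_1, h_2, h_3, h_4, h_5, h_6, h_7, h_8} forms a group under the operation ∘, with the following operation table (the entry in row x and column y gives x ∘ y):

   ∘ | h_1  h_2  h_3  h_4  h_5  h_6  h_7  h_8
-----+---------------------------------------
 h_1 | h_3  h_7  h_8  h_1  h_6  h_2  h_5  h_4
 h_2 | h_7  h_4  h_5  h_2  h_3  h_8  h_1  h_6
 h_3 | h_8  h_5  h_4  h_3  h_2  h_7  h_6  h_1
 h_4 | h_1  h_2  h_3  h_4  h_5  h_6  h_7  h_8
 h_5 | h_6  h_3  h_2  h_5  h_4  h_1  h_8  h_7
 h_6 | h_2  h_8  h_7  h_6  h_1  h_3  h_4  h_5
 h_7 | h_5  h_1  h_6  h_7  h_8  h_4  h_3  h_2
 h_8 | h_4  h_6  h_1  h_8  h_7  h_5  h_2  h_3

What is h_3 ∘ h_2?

Read row h_3, column h_2: h_3 ∘ h_2 = h_5.

h_5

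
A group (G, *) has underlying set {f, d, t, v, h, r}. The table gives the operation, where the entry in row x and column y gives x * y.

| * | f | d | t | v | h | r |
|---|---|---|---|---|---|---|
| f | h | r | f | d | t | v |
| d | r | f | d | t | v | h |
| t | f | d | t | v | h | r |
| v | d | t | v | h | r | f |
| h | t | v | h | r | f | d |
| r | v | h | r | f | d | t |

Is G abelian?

Check whether the table is symmetric across its main diagonal.
Every entry (row x, col y) equals the entry (row y, col x), so G is abelian.
(In fact G ≅ the cyclic group Z_6.)

Yes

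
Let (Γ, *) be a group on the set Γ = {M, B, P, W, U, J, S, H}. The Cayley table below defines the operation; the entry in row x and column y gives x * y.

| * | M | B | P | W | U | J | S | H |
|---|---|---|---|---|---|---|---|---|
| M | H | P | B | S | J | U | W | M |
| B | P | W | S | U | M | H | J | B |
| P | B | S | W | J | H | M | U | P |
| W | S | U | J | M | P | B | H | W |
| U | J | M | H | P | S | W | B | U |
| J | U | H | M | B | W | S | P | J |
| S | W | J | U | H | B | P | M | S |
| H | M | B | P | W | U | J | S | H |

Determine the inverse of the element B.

First locate the identity: row H matches the header, so H is the identity.
Scan row B for H: B * J = H. Hence B^(-1) = J.

J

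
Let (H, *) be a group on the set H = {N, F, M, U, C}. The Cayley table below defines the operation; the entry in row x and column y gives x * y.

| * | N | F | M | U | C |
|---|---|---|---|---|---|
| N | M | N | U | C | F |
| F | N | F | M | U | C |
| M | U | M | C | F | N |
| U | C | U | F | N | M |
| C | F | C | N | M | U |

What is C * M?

N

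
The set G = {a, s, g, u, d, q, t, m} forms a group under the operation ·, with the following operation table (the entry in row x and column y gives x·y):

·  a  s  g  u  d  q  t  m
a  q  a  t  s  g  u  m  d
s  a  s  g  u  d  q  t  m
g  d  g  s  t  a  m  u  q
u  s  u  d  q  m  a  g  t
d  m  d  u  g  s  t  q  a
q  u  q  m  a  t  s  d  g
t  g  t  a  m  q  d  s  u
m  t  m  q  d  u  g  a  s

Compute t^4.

s

t^1 = t
t^2 = t·t = s
t^3 = s·t = t
t^4 = t·t = s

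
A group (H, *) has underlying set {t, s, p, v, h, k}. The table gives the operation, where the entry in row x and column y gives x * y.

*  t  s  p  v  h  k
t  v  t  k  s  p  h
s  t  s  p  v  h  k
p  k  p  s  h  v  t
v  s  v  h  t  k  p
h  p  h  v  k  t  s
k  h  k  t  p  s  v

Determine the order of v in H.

3

The identity element is s (its row matches the header).
v^1 = v
v^2 = v * v = t
v^3 = t * v = s
The first power of v equal to the identity is v^3, so ord(v) = 3.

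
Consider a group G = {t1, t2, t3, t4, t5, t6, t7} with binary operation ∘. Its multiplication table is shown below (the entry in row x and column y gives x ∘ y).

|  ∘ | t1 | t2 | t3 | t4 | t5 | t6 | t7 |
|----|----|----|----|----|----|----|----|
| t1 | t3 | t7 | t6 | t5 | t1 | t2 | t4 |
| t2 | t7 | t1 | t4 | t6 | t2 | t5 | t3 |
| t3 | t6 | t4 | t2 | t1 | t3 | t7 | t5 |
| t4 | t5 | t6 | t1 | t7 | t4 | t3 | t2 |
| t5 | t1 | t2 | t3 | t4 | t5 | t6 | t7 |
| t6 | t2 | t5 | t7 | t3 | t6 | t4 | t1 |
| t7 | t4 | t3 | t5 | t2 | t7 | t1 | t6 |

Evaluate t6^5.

t6^1 = t6
t6^2 = t6 ∘ t6 = t4
t6^3 = t4 ∘ t6 = t3
t6^4 = t3 ∘ t6 = t7
t6^5 = t7 ∘ t6 = t1

t1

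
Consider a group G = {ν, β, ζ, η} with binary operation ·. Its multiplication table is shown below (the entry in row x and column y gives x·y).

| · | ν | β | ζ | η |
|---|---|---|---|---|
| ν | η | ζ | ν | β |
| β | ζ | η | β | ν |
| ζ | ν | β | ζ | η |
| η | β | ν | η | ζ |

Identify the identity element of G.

ζ

The identity e satisfies e·x = x for all x, so its row in the table reproduces the column headers.
Row ζ reads: ν, β, ζ, η — exactly the header order. So ζ is the identity.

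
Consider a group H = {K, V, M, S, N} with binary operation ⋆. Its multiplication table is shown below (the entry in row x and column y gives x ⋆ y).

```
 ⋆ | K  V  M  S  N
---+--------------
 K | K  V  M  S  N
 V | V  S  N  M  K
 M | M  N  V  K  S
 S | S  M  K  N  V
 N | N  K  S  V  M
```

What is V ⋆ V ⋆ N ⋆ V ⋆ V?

M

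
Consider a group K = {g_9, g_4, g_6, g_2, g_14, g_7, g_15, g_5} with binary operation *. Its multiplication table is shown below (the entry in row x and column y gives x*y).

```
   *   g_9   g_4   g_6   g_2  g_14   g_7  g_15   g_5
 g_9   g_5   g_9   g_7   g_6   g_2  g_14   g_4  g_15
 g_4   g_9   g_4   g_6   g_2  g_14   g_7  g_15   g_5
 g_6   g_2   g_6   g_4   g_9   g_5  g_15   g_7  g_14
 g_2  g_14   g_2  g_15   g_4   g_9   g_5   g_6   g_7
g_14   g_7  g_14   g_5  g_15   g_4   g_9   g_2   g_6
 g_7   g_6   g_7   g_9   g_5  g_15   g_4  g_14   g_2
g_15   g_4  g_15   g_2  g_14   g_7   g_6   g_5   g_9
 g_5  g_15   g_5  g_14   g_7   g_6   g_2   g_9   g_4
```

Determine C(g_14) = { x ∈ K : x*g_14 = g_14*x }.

{g_14, g_4, g_5, g_6}

Compare row g_14 with column g_14 entry by entry.
g_5*g_14 = g_6 = g_14*g_5, so g_5 commutes with g_14.
g_15*g_14 = g_7 but g_14*g_15 = g_2, so g_15 does not.
Collecting the elements that commute with g_14: C(g_14) = {g_14, g_4, g_5, g_6}.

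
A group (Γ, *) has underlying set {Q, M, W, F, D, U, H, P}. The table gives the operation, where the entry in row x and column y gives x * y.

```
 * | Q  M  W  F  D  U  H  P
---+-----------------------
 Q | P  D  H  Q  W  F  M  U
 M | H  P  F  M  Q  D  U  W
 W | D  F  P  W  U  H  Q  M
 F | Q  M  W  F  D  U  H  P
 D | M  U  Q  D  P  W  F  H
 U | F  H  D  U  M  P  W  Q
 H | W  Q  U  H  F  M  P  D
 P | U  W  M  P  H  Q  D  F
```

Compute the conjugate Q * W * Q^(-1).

M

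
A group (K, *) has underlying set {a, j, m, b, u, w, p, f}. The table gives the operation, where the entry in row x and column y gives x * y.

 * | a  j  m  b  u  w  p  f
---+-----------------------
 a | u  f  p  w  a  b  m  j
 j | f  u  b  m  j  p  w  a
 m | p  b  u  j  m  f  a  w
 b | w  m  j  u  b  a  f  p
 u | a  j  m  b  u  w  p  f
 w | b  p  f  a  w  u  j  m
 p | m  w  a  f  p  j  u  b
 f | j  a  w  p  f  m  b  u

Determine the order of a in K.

The identity element is u (its row matches the header).
a^1 = a
a^2 = a * a = u
The first power of a equal to the identity is a^2, so ord(a) = 2.
(Structurally, K here is isomorphic to the elementary abelian group (Z_2)^3.)

2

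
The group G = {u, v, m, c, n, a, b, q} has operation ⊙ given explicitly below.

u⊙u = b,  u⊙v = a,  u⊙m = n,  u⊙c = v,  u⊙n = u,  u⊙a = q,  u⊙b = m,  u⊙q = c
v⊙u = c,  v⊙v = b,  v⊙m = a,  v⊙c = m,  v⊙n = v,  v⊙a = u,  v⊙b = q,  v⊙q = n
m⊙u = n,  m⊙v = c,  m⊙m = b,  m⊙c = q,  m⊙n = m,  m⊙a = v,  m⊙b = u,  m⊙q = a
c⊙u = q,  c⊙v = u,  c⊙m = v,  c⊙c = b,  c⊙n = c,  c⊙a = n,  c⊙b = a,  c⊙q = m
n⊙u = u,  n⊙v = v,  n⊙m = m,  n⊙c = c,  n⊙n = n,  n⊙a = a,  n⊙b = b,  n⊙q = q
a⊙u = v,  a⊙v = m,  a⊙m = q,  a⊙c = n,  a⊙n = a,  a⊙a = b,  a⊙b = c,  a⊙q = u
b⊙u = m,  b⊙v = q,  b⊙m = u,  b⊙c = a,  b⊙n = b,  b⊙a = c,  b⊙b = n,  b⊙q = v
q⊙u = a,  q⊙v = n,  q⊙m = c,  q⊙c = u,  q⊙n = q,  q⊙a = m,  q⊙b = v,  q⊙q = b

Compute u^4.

n

u^1 = u
u^2 = u ⊙ u = b
u^3 = b ⊙ u = m
u^4 = m ⊙ u = n
(Structurally, G here is isomorphic to the quaternion group Q_8.)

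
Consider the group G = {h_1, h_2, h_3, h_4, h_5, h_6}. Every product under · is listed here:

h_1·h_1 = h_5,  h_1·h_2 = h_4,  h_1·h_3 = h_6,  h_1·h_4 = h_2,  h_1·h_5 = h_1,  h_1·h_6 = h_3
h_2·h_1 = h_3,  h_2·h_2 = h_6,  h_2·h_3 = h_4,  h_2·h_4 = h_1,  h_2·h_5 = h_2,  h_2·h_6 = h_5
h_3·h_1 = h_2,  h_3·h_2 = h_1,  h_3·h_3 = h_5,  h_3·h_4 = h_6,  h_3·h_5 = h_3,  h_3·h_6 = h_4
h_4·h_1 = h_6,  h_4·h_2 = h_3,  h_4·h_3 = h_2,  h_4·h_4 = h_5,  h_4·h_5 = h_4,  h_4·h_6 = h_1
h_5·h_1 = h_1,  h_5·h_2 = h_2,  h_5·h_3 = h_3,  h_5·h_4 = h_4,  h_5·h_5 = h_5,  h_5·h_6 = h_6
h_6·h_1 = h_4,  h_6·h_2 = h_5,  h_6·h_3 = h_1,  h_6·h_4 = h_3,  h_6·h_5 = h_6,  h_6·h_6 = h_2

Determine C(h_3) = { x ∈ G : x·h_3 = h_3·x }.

Compare row h_3 with column h_3 entry by entry.
h_4·h_3 = h_2 but h_3·h_4 = h_6, so h_4 does not.
Collecting the elements that commute with h_3: C(h_3) = {h_3, h_5}.

{h_3, h_5}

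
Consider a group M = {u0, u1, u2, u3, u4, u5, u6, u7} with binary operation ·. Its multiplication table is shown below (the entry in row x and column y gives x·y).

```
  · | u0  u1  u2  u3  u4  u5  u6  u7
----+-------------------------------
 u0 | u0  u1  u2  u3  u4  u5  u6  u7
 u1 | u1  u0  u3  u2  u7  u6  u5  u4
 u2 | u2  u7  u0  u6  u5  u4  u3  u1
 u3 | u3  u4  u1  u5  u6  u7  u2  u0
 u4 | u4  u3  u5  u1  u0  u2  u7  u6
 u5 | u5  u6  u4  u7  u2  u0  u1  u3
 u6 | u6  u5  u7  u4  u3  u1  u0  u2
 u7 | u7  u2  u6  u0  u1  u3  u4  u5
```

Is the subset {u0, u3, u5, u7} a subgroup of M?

{u0, u3, u5, u7} contains the identity u0.
Checking products: every product of two elements of {u0, u3, u5, u7} (read from the table) lies in {u0, u3, u5, u7}, so the set is closed.
In a finite group, a nonempty closed subset is a subgroup. So {u0, u3, u5, u7} ≤ M.

Yes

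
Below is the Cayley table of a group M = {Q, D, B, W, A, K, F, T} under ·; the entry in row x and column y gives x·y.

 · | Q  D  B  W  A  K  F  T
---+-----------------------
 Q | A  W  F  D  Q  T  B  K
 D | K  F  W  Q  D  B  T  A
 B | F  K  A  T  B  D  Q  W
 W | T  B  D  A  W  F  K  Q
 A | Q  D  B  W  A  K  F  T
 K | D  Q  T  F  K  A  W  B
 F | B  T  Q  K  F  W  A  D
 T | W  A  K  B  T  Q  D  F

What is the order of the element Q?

2

The identity element is A (its row matches the header).
Q^1 = Q
Q^2 = Q·Q = A
The first power of Q equal to the identity is Q^2, so ord(Q) = 2.
(Structurally, M here is isomorphic to the dihedral group D_4.)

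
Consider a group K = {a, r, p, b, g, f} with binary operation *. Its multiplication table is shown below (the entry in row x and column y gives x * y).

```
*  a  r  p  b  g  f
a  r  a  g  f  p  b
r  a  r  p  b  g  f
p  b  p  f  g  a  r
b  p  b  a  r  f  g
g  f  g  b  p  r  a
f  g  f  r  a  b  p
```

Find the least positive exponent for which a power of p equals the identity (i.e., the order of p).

3

The identity element is r (its row matches the header).
p^1 = p
p^2 = p * p = f
p^3 = f * p = r
The first power of p equal to the identity is p^3, so ord(p) = 3.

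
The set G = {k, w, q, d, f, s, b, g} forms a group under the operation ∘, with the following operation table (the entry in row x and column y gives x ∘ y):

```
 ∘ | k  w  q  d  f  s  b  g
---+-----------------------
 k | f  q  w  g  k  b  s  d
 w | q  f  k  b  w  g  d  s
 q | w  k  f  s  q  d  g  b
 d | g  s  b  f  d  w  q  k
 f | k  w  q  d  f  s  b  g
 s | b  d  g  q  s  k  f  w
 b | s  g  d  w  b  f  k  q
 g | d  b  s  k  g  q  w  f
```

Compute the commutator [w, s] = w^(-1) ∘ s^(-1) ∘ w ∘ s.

Identity is f; from the table w^(-1) = w and s^(-1) = b.
w ∘ b = d
d ∘ w = s
s ∘ s = k
(Structurally, G here is isomorphic to the dihedral group D_4.)

k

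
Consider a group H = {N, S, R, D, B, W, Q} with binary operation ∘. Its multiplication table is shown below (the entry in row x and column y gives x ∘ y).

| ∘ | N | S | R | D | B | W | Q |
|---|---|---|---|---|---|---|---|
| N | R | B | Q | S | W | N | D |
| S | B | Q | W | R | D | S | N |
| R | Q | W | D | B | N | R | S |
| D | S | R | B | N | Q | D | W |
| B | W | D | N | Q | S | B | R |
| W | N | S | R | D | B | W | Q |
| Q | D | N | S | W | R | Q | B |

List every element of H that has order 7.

Identity is W. Compute the order of each non-identity element by repeated multiplication:
  N: N → R → Q → D → S → B → W  (order 7)
  S: S → Q → N → B → D → R → W  (order 7)
  R: R → D → B → N → Q → S → W  (order 7)
  D: D → N → S → R → B → Q → W  (order 7)
  B: B → S → D → Q → R → N → W  (order 7)
  Q: Q → B → R → S → N → D → W  (order 7)
Elements of order 7: {B, D, N, Q, R, S}.

{B, D, N, Q, R, S}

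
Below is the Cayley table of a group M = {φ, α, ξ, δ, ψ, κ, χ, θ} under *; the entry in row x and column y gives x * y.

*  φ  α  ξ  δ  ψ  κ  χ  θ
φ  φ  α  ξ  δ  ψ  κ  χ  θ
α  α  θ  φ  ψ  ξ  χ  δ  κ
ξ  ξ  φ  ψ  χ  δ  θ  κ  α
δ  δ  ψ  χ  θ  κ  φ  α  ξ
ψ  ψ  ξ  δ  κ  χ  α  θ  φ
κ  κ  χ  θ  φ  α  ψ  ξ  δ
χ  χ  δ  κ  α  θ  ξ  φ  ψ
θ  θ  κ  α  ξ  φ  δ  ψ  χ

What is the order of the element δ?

8

The identity element is φ (its row matches the header).
δ^1 = δ
δ^2 = δ * δ = θ
δ^3 = θ * δ = ξ
δ^4 = ξ * δ = χ
δ^5 = χ * δ = α
δ^6 = α * δ = ψ
δ^7 = ψ * δ = κ
δ^8 = κ * δ = φ
The first power of δ equal to the identity is δ^8, so ord(δ) = 8.
(Structurally, M here is isomorphic to the cyclic group Z_8.)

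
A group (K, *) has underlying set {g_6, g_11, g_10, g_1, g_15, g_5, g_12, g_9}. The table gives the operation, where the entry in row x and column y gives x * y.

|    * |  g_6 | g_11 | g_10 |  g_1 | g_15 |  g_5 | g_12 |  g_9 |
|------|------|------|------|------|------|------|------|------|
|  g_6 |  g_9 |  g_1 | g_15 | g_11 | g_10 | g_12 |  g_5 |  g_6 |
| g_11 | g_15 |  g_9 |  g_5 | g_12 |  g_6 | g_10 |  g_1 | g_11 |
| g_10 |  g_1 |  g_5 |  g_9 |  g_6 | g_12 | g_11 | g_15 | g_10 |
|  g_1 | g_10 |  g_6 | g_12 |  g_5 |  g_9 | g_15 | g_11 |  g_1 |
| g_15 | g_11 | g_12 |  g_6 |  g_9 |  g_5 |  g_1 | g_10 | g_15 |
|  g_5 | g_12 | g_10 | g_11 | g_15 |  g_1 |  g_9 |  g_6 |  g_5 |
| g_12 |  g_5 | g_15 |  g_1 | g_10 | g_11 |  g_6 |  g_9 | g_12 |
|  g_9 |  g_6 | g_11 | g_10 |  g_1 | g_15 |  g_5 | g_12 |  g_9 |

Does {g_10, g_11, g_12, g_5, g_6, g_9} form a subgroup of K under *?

g_11 * g_6 = g_15, which is not in {g_10, g_11, g_12, g_5, g_6, g_9}.
The subset is not closed under *, so it is not a subgroup.

No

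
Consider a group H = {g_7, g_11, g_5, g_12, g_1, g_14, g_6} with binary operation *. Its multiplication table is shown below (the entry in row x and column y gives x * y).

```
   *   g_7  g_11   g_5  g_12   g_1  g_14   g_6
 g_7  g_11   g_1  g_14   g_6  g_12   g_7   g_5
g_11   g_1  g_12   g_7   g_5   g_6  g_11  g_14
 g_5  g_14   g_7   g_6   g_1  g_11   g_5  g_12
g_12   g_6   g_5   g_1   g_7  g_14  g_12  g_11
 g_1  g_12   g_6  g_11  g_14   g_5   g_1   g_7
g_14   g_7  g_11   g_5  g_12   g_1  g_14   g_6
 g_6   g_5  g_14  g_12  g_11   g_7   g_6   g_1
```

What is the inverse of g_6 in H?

First locate the identity: row g_14 matches the header, so g_14 is the identity.
Scan row g_6 for g_14: g_6 * g_11 = g_14. Hence g_6^(-1) = g_11.

g_11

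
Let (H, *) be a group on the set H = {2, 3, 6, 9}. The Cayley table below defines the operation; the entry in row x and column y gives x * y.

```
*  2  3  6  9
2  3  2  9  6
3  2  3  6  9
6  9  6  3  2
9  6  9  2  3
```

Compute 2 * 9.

6

Read row 2, column 9: 2 * 9 = 6.
(Structurally, H here is isomorphic to the Klein four-group V_4.)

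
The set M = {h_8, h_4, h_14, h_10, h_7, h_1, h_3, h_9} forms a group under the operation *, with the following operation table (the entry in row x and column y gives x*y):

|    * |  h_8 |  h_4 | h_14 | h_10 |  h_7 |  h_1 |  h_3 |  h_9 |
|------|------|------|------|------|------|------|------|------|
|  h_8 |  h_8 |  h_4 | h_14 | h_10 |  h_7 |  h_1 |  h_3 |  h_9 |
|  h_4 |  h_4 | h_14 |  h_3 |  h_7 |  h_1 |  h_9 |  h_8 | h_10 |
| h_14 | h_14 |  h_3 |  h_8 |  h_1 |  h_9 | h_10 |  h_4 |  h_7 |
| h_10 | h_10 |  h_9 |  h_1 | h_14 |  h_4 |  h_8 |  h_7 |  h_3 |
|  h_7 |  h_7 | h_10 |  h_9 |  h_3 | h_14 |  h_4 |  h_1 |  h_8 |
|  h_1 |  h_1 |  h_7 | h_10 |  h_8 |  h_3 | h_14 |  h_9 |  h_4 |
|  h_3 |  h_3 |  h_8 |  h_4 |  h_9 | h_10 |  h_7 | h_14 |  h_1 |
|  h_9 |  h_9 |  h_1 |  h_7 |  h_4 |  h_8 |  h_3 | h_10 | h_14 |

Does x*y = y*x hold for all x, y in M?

h_7*h_4 = h_10 but h_4*h_7 = h_1.
Since h_7 and h_4 do not commute, M is not abelian.

No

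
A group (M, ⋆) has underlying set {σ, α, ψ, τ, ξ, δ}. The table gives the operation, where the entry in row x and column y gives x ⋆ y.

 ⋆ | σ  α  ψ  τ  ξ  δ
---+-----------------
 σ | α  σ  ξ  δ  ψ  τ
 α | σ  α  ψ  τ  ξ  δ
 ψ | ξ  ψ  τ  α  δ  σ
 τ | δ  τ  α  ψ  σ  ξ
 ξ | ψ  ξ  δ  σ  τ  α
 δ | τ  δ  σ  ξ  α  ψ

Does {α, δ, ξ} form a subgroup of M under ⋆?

δ ⋆ δ = ψ, which is not in {α, δ, ξ}.
The subset is not closed under ⋆, so it is not a subgroup.

No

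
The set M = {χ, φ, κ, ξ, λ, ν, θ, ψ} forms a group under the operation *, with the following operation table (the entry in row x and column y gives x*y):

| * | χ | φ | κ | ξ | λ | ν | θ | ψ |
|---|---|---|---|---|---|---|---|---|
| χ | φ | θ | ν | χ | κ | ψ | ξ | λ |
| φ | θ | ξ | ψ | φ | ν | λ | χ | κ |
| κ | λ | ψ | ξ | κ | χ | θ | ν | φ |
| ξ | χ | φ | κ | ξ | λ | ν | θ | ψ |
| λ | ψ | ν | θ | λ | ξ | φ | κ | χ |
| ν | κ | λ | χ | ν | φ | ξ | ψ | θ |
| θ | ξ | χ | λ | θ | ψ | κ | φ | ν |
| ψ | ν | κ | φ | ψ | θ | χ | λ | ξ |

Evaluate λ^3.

λ

λ^1 = λ
λ^2 = λ*λ = ξ
λ^3 = ξ*λ = λ
(Structurally, M here is isomorphic to the dihedral group D_4.)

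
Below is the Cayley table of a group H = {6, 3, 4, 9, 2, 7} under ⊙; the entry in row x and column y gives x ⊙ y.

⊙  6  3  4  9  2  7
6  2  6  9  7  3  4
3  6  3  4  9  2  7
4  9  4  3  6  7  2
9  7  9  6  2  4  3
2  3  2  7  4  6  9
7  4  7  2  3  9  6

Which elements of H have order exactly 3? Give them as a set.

Identity is 3. Compute the order of each non-identity element by repeated multiplication:
  6: 6 → 2 → 3  (order 3)
  4: 4 → 3  (order 2)
  9: 9 → 2 → 4 → 6 → 7 → 3  (order 6)
  2: 2 → 6 → 3  (order 3)
  7: 7 → 6 → 4 → 2 → 9 → 3  (order 6)
Elements of order 3: {2, 6}.
(Structurally, H here is isomorphic to the cyclic group Z_6.)

{2, 6}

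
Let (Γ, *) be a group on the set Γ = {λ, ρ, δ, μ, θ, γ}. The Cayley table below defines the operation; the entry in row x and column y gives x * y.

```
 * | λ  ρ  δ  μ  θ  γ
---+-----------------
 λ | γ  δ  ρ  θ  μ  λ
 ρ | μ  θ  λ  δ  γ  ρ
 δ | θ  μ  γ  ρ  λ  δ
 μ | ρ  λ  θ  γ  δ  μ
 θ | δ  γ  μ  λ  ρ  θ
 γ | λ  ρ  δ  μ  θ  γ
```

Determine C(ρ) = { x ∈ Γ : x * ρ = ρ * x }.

{γ, θ, ρ}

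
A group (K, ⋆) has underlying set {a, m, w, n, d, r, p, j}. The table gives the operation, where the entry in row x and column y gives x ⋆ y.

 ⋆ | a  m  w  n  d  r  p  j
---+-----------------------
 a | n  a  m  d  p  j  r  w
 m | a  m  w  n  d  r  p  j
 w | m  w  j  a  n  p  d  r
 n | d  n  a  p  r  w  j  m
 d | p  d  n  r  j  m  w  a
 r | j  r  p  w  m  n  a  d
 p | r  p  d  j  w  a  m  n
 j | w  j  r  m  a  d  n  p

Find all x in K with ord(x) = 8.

Identity is m. Compute the order of each non-identity element by repeated multiplication:
  a: a → n → d → p → r → j → w → m  (order 8)
  w: w → j → r → p → d → n → a → m  (order 8)
  n: n → p → j → m  (order 4)
  d: d → j → a → p → w → n → r → m  (order 8)
  r: r → n → w → p → a → j → d → m  (order 8)
  p: p → m  (order 2)
  j: j → p → n → m  (order 4)
Elements of order 8: {a, d, r, w}.
(Structurally, K here is isomorphic to the cyclic group Z_8.)

{a, d, r, w}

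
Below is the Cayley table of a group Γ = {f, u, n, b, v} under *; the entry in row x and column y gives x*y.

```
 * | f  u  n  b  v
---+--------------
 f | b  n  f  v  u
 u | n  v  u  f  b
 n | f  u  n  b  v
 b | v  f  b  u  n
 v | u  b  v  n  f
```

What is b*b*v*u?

b*b = u
u*v = b
b*u = f

f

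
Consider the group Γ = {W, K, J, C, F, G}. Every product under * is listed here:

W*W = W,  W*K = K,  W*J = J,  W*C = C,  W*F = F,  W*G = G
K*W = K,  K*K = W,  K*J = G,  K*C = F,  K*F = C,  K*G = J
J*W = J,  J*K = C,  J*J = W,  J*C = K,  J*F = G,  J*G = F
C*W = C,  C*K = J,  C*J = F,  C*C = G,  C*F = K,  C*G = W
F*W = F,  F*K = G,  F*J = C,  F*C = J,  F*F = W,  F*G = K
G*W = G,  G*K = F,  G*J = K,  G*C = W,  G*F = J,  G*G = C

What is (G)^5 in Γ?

C

G^1 = G
G^2 = G*G = C
G^3 = C*G = W
G^4 = W*G = G
G^5 = G*G = C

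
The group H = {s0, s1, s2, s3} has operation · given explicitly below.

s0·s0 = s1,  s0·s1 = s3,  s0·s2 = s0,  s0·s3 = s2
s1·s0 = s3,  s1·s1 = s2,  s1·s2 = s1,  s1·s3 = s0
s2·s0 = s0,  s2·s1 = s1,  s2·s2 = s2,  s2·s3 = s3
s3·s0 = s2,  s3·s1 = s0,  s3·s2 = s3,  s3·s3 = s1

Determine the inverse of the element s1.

s1

First locate the identity: row s2 matches the header, so s2 is the identity.
Scan row s1 for s2: s1·s1 = s2. Hence s1^(-1) = s1.
(Structurally, H here is isomorphic to the cyclic group Z_4.)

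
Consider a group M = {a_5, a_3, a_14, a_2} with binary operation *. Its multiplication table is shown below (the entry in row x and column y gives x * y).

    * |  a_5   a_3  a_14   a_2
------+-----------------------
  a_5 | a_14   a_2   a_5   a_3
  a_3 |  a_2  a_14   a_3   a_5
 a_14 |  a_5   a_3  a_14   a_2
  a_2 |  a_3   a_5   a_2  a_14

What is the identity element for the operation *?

a_14

The identity e satisfies e * x = x for all x, so its row in the table reproduces the column headers.
Row a_14 reads: a_5, a_3, a_14, a_2 — exactly the header order. So a_14 is the identity.
(Structurally, M here is isomorphic to the Klein four-group V_4.)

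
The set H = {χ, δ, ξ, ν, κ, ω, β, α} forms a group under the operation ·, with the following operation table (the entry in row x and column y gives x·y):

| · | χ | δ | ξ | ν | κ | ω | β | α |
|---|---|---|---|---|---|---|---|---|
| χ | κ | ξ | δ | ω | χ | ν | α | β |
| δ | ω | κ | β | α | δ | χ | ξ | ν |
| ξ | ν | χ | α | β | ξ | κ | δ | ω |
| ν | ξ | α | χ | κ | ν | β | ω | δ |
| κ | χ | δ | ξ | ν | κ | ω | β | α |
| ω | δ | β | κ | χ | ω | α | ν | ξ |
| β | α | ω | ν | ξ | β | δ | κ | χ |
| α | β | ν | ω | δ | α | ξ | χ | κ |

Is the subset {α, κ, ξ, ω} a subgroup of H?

{α, κ, ξ, ω} contains the identity κ.
Checking products: every product of two elements of {α, κ, ξ, ω} (read from the table) lies in {α, κ, ξ, ω}, so the set is closed.
In a finite group, a nonempty closed subset is a subgroup. So {α, κ, ξ, ω} ≤ H.

Yes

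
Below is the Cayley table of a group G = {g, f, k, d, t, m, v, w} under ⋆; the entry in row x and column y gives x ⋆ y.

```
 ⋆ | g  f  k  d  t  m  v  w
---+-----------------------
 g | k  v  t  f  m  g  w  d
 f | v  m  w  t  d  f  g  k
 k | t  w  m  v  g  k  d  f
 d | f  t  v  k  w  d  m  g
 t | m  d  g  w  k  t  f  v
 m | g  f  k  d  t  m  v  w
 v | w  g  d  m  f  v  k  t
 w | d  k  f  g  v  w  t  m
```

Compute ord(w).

2

The identity element is m (its row matches the header).
w^1 = w
w^2 = w ⋆ w = m
The first power of w equal to the identity is w^2, so ord(w) = 2.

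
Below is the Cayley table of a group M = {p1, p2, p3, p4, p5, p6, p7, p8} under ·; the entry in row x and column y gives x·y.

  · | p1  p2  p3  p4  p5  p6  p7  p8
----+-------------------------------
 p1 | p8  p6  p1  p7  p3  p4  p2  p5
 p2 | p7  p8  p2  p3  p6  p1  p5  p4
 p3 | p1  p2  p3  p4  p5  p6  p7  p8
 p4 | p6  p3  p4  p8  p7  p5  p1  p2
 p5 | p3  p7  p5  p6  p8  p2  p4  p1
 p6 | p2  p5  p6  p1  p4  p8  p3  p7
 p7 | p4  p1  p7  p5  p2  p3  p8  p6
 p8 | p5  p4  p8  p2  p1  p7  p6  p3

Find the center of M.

{p3, p8}

An element z is central iff its row equals its column in the table.
For p1: p1·p6 = p4 ≠ p2 = p6·p1, so p1 ∉ Z.
Checking each element this way leaves Z(M) = {p3, p8}.
(Structurally, M here is isomorphic to the quaternion group Q_8.)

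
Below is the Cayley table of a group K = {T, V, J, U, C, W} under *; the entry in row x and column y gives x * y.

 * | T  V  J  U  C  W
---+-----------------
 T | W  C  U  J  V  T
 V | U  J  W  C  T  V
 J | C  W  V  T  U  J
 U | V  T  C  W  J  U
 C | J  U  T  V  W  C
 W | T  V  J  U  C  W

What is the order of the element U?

2

The identity element is W (its row matches the header).
U^1 = U
U^2 = U * U = W
The first power of U equal to the identity is U^2, so ord(U) = 2.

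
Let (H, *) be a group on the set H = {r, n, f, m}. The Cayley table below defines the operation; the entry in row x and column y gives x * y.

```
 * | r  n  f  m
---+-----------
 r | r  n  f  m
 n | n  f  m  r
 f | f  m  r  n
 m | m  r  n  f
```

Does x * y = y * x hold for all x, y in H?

Check whether the table is symmetric across its main diagonal.
Every entry (row x, col y) equals the entry (row y, col x), so H is abelian.
(In fact H ≅ the cyclic group Z_4.)

Yes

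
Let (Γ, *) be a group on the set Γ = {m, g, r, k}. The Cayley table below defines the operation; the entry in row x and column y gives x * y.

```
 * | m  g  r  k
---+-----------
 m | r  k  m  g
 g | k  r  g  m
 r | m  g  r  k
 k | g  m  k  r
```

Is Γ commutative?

Yes

Check whether the table is symmetric across its main diagonal.
Every entry (row x, col y) equals the entry (row y, col x), so Γ is abelian.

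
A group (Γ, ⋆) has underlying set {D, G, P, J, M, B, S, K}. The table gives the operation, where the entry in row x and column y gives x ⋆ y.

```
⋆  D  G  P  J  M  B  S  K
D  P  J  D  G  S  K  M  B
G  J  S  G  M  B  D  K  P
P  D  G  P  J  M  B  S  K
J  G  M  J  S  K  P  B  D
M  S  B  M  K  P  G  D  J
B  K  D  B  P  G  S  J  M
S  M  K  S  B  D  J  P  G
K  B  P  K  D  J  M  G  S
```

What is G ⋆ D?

J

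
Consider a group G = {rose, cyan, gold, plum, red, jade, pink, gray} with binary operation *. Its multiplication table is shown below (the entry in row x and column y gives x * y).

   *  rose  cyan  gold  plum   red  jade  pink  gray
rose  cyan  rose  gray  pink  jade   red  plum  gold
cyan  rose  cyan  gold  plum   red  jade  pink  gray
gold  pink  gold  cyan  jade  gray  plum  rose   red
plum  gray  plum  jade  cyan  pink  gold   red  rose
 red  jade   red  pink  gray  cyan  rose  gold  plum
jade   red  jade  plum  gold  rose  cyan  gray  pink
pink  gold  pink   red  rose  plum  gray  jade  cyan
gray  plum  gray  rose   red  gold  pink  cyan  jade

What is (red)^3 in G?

red

red^1 = red
red^2 = red * red = cyan
red^3 = cyan * red = red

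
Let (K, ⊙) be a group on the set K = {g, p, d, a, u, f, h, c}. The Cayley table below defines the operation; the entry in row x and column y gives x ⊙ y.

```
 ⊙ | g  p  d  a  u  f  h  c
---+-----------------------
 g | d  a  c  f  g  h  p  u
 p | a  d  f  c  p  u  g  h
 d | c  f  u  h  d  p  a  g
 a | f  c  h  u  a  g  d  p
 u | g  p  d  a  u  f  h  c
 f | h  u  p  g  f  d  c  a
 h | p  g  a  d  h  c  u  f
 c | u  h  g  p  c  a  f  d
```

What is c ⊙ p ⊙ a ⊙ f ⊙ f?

c ⊙ p = h
h ⊙ a = d
d ⊙ f = p
p ⊙ f = u
(Structurally, K here is isomorphic to Z_2 x Z_4.)

u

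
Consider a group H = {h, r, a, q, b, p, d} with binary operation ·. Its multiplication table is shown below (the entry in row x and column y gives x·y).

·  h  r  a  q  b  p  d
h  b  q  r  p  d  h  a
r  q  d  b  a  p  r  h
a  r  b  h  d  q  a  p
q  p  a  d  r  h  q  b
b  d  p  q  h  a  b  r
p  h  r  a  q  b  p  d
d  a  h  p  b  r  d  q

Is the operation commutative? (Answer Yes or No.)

Yes

Check whether the table is symmetric across its main diagonal.
Every entry (row x, col y) equals the entry (row y, col x), so H is abelian.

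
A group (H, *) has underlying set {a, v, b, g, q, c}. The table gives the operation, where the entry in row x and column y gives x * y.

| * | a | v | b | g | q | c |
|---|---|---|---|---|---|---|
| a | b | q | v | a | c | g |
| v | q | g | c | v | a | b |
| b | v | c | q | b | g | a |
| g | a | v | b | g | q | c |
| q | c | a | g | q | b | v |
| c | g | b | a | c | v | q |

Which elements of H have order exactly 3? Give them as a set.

{b, q}

Identity is g. Compute the order of each non-identity element by repeated multiplication:
  a: a → b → v → q → c → g  (order 6)
  v: v → g  (order 2)
  b: b → q → g  (order 3)
  q: q → b → g  (order 3)
  c: c → q → v → b → a → g  (order 6)
Elements of order 3: {b, q}.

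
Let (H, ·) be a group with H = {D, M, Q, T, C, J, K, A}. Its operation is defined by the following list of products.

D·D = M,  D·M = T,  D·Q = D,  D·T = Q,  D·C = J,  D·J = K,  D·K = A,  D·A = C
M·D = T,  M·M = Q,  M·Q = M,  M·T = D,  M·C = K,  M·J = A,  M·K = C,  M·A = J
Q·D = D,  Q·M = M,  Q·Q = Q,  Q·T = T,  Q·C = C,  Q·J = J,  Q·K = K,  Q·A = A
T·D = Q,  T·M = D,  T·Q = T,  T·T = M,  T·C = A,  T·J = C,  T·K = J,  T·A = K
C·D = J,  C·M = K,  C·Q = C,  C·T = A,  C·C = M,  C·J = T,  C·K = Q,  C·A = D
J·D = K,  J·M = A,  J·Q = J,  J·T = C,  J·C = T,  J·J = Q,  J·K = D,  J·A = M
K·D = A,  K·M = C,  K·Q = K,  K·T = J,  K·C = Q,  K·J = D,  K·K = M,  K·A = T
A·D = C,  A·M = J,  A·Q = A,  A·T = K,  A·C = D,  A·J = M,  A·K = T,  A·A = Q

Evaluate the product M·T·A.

C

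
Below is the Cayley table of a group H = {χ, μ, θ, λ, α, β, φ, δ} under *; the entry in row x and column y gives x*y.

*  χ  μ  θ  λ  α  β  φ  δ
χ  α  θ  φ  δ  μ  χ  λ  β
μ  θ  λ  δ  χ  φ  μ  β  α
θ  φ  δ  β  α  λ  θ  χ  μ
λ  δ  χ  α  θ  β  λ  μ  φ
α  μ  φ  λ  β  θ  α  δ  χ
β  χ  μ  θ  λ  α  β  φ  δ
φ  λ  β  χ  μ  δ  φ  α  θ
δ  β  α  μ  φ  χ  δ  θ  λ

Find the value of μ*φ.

β

Read row μ, column φ: μ*φ = β.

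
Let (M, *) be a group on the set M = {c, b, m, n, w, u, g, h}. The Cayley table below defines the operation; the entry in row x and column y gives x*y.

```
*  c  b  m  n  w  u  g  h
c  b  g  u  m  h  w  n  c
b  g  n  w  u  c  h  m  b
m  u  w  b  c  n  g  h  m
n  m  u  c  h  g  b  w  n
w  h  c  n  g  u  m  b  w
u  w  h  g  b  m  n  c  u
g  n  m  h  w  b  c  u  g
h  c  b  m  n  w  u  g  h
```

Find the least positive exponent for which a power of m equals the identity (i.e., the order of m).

8

The identity element is h (its row matches the header).
m^1 = m
m^2 = m*m = b
m^3 = b*m = w
m^4 = w*m = n
m^5 = n*m = c
m^6 = c*m = u
m^7 = u*m = g
m^8 = g*m = h
The first power of m equal to the identity is m^8, so ord(m) = 8.
(Structurally, M here is isomorphic to the cyclic group Z_8.)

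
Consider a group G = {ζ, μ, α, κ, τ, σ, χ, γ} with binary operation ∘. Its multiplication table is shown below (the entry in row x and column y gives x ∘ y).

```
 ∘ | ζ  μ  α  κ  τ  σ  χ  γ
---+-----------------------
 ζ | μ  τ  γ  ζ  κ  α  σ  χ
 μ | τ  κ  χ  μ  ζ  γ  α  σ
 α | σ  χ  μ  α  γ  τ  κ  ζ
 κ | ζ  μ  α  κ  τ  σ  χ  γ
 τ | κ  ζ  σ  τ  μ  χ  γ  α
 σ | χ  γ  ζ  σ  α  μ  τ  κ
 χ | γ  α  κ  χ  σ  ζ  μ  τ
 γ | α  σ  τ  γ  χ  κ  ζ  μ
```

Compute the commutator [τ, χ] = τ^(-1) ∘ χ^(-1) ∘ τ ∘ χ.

Identity is κ; from the table τ^(-1) = ζ and χ^(-1) = α.
ζ ∘ α = γ
γ ∘ τ = χ
χ ∘ χ = μ

μ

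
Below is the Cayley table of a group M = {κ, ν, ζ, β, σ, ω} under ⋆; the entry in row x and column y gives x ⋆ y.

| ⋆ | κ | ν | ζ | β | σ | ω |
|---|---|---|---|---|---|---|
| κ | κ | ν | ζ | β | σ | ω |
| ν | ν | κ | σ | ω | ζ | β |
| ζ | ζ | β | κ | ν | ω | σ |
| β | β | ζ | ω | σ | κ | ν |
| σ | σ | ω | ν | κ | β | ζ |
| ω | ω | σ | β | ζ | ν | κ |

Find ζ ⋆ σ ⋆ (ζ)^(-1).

The identity is κ. In row ζ, the entry κ sits in column ζ, so ζ^(-1) = ζ.
ζ ⋆ σ = ω
ω ⋆ ζ = β

β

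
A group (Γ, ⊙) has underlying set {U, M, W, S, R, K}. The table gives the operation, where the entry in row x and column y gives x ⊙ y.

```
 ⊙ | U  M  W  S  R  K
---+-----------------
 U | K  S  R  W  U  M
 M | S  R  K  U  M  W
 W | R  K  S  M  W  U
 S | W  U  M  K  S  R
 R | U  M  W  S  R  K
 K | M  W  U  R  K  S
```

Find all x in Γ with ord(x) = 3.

Identity is R. Compute the order of each non-identity element by repeated multiplication:
  U: U → K → M → S → W → R  (order 6)
  M: M → R  (order 2)
  W: W → S → M → K → U → R  (order 6)
  S: S → K → R  (order 3)
  K: K → S → R  (order 3)
Elements of order 3: {K, S}.

{K, S}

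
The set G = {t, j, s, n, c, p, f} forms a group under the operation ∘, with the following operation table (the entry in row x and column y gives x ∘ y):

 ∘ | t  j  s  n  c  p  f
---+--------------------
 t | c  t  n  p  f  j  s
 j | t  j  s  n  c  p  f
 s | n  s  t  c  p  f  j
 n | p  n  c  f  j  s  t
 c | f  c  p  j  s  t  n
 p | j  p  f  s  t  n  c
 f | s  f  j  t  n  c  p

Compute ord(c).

The identity element is j (its row matches the header).
c^1 = c
c^2 = c ∘ c = s
c^3 = s ∘ c = p
c^4 = p ∘ c = t
c^5 = t ∘ c = f
c^6 = f ∘ c = n
c^7 = n ∘ c = j
The first power of c equal to the identity is c^7, so ord(c) = 7.

7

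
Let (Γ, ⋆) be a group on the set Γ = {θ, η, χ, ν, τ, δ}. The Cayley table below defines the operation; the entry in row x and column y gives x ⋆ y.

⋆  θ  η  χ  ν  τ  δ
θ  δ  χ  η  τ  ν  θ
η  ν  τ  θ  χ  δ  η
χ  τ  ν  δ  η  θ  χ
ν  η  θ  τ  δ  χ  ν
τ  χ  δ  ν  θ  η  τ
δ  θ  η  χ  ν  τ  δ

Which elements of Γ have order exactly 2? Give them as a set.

Identity is δ. Compute the order of each non-identity element by repeated multiplication:
  θ: θ → δ  (order 2)
  η: η → τ → δ  (order 3)
  χ: χ → δ  (order 2)
  ν: ν → δ  (order 2)
  τ: τ → η → δ  (order 3)
Elements of order 2: {θ, ν, χ}.

{θ, ν, χ}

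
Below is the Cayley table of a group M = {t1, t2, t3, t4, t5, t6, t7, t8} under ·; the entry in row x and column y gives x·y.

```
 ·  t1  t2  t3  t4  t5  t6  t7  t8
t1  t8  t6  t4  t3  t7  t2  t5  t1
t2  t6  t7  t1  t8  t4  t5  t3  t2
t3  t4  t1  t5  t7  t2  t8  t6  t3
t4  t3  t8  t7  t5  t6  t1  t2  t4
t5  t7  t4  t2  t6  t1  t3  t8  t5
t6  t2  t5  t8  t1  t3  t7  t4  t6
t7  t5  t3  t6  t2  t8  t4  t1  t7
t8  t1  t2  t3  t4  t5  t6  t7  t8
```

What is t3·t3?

Read row t3, column t3: t3·t3 = t5.
(Structurally, M here is isomorphic to the cyclic group Z_8.)

t5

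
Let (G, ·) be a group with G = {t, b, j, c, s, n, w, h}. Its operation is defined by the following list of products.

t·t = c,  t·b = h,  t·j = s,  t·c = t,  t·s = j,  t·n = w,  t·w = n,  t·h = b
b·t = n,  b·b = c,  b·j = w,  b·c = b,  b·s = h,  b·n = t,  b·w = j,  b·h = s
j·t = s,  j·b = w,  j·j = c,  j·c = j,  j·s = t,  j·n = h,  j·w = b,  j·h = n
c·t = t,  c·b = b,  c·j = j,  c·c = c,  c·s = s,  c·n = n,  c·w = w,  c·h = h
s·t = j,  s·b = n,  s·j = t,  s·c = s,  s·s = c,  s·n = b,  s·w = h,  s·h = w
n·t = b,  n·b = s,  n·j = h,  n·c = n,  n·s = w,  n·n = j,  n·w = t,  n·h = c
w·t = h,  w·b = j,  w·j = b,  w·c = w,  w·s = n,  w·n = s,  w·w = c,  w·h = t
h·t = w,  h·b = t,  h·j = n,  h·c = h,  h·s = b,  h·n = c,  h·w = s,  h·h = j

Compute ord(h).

4

The identity element is c (its row matches the header).
h^1 = h
h^2 = h·h = j
h^3 = j·h = n
h^4 = n·h = c
The first power of h equal to the identity is h^4, so ord(h) = 4.
(Structurally, G here is isomorphic to the dihedral group D_4.)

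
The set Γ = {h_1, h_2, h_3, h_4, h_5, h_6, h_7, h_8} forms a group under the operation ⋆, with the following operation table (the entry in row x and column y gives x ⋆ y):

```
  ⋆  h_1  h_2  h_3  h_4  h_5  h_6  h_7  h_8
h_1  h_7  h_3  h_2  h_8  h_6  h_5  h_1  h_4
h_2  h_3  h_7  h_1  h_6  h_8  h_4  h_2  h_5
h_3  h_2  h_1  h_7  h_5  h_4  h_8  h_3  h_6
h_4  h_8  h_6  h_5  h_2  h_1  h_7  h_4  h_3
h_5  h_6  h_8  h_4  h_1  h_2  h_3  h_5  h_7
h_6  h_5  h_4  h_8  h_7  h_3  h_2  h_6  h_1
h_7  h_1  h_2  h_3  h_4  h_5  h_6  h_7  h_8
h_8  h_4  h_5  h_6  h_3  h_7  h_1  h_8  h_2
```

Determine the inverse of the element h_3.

First locate the identity: row h_7 matches the header, so h_7 is the identity.
Scan row h_3 for h_7: h_3 ⋆ h_3 = h_7. Hence h_3^(-1) = h_3.
(Structurally, Γ here is isomorphic to Z_2 x Z_4.)

h_3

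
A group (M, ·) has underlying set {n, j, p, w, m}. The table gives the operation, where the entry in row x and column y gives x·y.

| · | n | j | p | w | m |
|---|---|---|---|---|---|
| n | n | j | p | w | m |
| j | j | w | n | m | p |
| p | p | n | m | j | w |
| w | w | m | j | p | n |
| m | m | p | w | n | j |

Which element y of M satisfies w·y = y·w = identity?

m

First locate the identity: row n matches the header, so n is the identity.
Scan row w for n: w·m = n. Hence w^(-1) = m.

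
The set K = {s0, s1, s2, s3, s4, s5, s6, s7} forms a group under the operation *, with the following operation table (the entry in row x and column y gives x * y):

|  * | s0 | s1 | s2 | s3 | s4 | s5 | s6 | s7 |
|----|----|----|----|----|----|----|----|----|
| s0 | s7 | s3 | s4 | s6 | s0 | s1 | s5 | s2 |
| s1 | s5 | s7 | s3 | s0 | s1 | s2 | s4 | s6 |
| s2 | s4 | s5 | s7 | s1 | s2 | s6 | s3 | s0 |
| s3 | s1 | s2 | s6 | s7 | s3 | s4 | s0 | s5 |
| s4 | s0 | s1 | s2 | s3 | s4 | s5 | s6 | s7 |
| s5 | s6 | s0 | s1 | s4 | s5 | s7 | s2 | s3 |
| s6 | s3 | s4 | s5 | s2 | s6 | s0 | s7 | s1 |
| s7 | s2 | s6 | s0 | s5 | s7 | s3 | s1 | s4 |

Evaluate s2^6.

s7

s2^1 = s2
s2^2 = s2 * s2 = s7
s2^3 = s7 * s2 = s0
s2^4 = s0 * s2 = s4
s2^5 = s4 * s2 = s2
s2^6 = s2 * s2 = s7
(Structurally, K here is isomorphic to the quaternion group Q_8.)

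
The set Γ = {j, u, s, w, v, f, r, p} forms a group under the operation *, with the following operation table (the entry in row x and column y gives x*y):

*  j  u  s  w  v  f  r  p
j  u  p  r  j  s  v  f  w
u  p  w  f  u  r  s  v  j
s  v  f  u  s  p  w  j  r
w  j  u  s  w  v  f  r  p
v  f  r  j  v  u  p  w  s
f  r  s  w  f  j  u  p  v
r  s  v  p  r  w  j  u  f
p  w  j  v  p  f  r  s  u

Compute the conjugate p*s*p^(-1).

The identity is w. In row p, the entry w sits in column j, so p^(-1) = j.
p*s = v
v*j = f
(Structurally, Γ here is isomorphic to the quaternion group Q_8.)

f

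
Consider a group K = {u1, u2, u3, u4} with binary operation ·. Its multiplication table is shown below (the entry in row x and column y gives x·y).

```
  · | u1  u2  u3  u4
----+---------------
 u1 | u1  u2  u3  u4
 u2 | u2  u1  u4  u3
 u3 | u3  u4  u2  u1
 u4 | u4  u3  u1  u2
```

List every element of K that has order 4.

{u3, u4}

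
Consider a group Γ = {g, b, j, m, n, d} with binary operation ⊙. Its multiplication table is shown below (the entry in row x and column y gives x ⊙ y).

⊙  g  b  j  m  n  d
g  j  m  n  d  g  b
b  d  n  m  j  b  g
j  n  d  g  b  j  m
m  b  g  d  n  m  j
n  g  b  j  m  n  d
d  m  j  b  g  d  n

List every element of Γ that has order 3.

{g, j}

Identity is n. Compute the order of each non-identity element by repeated multiplication:
  g: g → j → n  (order 3)
  b: b → n  (order 2)
  j: j → g → n  (order 3)
  m: m → n  (order 2)
  d: d → n  (order 2)
Elements of order 3: {g, j}.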